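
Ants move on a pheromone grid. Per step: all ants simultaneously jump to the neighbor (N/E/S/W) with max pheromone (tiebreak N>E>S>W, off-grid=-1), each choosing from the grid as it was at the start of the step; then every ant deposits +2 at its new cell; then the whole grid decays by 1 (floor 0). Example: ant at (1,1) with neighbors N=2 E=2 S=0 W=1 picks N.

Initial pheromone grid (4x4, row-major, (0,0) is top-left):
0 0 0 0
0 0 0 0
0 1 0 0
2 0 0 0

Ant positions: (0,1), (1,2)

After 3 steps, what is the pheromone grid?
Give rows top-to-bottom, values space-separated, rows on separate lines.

After step 1: ants at (0,2),(0,2)
  0 0 3 0
  0 0 0 0
  0 0 0 0
  1 0 0 0
After step 2: ants at (0,3),(0,3)
  0 0 2 3
  0 0 0 0
  0 0 0 0
  0 0 0 0
After step 3: ants at (0,2),(0,2)
  0 0 5 2
  0 0 0 0
  0 0 0 0
  0 0 0 0

0 0 5 2
0 0 0 0
0 0 0 0
0 0 0 0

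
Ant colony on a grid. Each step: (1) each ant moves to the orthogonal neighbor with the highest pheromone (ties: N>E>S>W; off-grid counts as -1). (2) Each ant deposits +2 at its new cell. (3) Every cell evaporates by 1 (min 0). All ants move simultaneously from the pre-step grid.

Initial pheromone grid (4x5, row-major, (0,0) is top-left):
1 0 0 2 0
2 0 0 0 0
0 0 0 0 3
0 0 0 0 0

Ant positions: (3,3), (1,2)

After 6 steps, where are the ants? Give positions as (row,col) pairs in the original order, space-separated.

Step 1: ant0:(3,3)->N->(2,3) | ant1:(1,2)->N->(0,2)
  grid max=2 at (2,4)
Step 2: ant0:(2,3)->E->(2,4) | ant1:(0,2)->E->(0,3)
  grid max=3 at (2,4)
Step 3: ant0:(2,4)->N->(1,4) | ant1:(0,3)->E->(0,4)
  grid max=2 at (2,4)
Step 4: ant0:(1,4)->S->(2,4) | ant1:(0,4)->S->(1,4)
  grid max=3 at (2,4)
Step 5: ant0:(2,4)->N->(1,4) | ant1:(1,4)->S->(2,4)
  grid max=4 at (2,4)
Step 6: ant0:(1,4)->S->(2,4) | ant1:(2,4)->N->(1,4)
  grid max=5 at (2,4)

(2,4) (1,4)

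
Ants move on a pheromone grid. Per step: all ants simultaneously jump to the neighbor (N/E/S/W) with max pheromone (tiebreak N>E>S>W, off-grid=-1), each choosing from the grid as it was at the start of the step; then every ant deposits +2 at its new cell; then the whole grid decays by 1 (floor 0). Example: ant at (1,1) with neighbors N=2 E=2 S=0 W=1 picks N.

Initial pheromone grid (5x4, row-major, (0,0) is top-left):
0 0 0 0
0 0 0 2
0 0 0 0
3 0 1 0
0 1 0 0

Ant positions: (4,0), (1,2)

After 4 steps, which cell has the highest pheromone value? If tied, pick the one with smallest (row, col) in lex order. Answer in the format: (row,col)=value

Answer: (3,0)=3

Derivation:
Step 1: ant0:(4,0)->N->(3,0) | ant1:(1,2)->E->(1,3)
  grid max=4 at (3,0)
Step 2: ant0:(3,0)->N->(2,0) | ant1:(1,3)->N->(0,3)
  grid max=3 at (3,0)
Step 3: ant0:(2,0)->S->(3,0) | ant1:(0,3)->S->(1,3)
  grid max=4 at (3,0)
Step 4: ant0:(3,0)->N->(2,0) | ant1:(1,3)->N->(0,3)
  grid max=3 at (3,0)
Final grid:
  0 0 0 1
  0 0 0 2
  1 0 0 0
  3 0 0 0
  0 0 0 0
Max pheromone 3 at (3,0)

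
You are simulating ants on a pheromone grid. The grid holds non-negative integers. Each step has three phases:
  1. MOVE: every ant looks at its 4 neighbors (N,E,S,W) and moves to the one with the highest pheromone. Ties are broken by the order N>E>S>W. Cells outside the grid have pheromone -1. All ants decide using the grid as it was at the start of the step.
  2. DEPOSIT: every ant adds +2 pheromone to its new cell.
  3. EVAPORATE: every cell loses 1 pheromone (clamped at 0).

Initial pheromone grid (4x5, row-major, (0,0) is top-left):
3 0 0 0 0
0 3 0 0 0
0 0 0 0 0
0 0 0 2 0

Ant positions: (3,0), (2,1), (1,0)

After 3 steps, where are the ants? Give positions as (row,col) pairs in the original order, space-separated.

Step 1: ant0:(3,0)->N->(2,0) | ant1:(2,1)->N->(1,1) | ant2:(1,0)->N->(0,0)
  grid max=4 at (0,0)
Step 2: ant0:(2,0)->N->(1,0) | ant1:(1,1)->N->(0,1) | ant2:(0,0)->E->(0,1)
  grid max=3 at (0,0)
Step 3: ant0:(1,0)->N->(0,0) | ant1:(0,1)->S->(1,1) | ant2:(0,1)->S->(1,1)
  grid max=6 at (1,1)

(0,0) (1,1) (1,1)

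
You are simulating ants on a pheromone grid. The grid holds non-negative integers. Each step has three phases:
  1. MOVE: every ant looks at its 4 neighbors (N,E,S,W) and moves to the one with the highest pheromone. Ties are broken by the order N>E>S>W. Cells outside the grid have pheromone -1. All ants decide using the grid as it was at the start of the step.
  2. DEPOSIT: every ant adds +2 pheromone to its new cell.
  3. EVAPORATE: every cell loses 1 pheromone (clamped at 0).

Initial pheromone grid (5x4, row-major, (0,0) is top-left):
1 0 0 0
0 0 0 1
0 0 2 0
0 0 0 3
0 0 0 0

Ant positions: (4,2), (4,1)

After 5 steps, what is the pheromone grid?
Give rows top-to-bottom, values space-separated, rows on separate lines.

After step 1: ants at (3,2),(3,1)
  0 0 0 0
  0 0 0 0
  0 0 1 0
  0 1 1 2
  0 0 0 0
After step 2: ants at (3,3),(3,2)
  0 0 0 0
  0 0 0 0
  0 0 0 0
  0 0 2 3
  0 0 0 0
After step 3: ants at (3,2),(3,3)
  0 0 0 0
  0 0 0 0
  0 0 0 0
  0 0 3 4
  0 0 0 0
After step 4: ants at (3,3),(3,2)
  0 0 0 0
  0 0 0 0
  0 0 0 0
  0 0 4 5
  0 0 0 0
After step 5: ants at (3,2),(3,3)
  0 0 0 0
  0 0 0 0
  0 0 0 0
  0 0 5 6
  0 0 0 0

0 0 0 0
0 0 0 0
0 0 0 0
0 0 5 6
0 0 0 0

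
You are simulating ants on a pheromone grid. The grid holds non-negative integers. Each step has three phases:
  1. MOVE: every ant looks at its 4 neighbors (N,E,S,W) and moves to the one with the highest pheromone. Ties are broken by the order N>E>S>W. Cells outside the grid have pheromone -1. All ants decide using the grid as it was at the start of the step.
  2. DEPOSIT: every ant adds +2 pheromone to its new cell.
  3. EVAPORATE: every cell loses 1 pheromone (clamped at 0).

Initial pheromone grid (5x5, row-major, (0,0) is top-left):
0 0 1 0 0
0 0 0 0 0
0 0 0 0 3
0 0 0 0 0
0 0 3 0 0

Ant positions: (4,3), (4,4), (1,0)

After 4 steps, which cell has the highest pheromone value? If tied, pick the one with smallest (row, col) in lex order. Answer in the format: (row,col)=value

Step 1: ant0:(4,3)->W->(4,2) | ant1:(4,4)->N->(3,4) | ant2:(1,0)->N->(0,0)
  grid max=4 at (4,2)
Step 2: ant0:(4,2)->N->(3,2) | ant1:(3,4)->N->(2,4) | ant2:(0,0)->E->(0,1)
  grid max=3 at (2,4)
Step 3: ant0:(3,2)->S->(4,2) | ant1:(2,4)->N->(1,4) | ant2:(0,1)->E->(0,2)
  grid max=4 at (4,2)
Step 4: ant0:(4,2)->N->(3,2) | ant1:(1,4)->S->(2,4) | ant2:(0,2)->E->(0,3)
  grid max=3 at (2,4)
Final grid:
  0 0 0 1 0
  0 0 0 0 0
  0 0 0 0 3
  0 0 1 0 0
  0 0 3 0 0
Max pheromone 3 at (2,4)

Answer: (2,4)=3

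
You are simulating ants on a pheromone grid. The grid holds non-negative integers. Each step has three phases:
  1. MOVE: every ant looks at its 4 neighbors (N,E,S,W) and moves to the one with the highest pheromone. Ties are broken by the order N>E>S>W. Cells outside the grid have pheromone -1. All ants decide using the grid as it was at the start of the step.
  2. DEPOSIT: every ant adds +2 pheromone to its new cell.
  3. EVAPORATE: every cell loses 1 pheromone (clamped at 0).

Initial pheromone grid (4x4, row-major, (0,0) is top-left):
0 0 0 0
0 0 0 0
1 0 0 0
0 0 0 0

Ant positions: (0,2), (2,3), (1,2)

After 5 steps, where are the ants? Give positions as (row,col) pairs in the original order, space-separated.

Step 1: ant0:(0,2)->E->(0,3) | ant1:(2,3)->N->(1,3) | ant2:(1,2)->N->(0,2)
  grid max=1 at (0,2)
Step 2: ant0:(0,3)->S->(1,3) | ant1:(1,3)->N->(0,3) | ant2:(0,2)->E->(0,3)
  grid max=4 at (0,3)
Step 3: ant0:(1,3)->N->(0,3) | ant1:(0,3)->S->(1,3) | ant2:(0,3)->S->(1,3)
  grid max=5 at (0,3)
Step 4: ant0:(0,3)->S->(1,3) | ant1:(1,3)->N->(0,3) | ant2:(1,3)->N->(0,3)
  grid max=8 at (0,3)
Step 5: ant0:(1,3)->N->(0,3) | ant1:(0,3)->S->(1,3) | ant2:(0,3)->S->(1,3)
  grid max=9 at (0,3)

(0,3) (1,3) (1,3)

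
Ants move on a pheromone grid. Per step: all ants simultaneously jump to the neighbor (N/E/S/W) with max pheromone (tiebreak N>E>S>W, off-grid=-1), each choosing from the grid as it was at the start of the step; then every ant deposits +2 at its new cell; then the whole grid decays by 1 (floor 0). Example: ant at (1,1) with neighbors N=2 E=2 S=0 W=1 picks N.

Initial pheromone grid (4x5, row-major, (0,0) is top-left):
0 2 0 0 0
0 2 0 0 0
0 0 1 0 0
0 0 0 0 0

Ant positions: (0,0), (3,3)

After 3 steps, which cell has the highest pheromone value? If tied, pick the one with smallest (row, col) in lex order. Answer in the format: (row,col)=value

Step 1: ant0:(0,0)->E->(0,1) | ant1:(3,3)->N->(2,3)
  grid max=3 at (0,1)
Step 2: ant0:(0,1)->S->(1,1) | ant1:(2,3)->N->(1,3)
  grid max=2 at (0,1)
Step 3: ant0:(1,1)->N->(0,1) | ant1:(1,3)->N->(0,3)
  grid max=3 at (0,1)
Final grid:
  0 3 0 1 0
  0 1 0 0 0
  0 0 0 0 0
  0 0 0 0 0
Max pheromone 3 at (0,1)

Answer: (0,1)=3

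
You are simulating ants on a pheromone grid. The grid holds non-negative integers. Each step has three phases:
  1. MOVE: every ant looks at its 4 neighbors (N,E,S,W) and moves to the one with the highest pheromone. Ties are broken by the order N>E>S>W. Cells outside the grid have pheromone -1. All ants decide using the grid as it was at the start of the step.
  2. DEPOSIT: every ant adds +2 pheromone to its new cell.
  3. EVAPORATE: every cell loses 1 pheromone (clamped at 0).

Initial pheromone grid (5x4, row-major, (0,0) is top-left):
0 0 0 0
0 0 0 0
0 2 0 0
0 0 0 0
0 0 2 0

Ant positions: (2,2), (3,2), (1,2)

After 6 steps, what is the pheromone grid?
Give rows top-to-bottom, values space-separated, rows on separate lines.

After step 1: ants at (2,1),(4,2),(0,2)
  0 0 1 0
  0 0 0 0
  0 3 0 0
  0 0 0 0
  0 0 3 0
After step 2: ants at (1,1),(3,2),(0,3)
  0 0 0 1
  0 1 0 0
  0 2 0 0
  0 0 1 0
  0 0 2 0
After step 3: ants at (2,1),(4,2),(1,3)
  0 0 0 0
  0 0 0 1
  0 3 0 0
  0 0 0 0
  0 0 3 0
After step 4: ants at (1,1),(3,2),(0,3)
  0 0 0 1
  0 1 0 0
  0 2 0 0
  0 0 1 0
  0 0 2 0
After step 5: ants at (2,1),(4,2),(1,3)
  0 0 0 0
  0 0 0 1
  0 3 0 0
  0 0 0 0
  0 0 3 0
After step 6: ants at (1,1),(3,2),(0,3)
  0 0 0 1
  0 1 0 0
  0 2 0 0
  0 0 1 0
  0 0 2 0

0 0 0 1
0 1 0 0
0 2 0 0
0 0 1 0
0 0 2 0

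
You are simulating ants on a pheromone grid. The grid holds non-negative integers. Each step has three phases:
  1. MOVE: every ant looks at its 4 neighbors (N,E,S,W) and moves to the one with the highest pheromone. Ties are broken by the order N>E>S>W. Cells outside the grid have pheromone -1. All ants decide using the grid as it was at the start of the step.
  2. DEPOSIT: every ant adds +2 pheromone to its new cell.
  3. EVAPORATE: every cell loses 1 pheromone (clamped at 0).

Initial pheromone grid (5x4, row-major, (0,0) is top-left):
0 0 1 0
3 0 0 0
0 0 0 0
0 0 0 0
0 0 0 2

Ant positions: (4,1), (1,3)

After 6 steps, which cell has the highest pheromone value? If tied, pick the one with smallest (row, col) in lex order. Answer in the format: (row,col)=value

Step 1: ant0:(4,1)->N->(3,1) | ant1:(1,3)->N->(0,3)
  grid max=2 at (1,0)
Step 2: ant0:(3,1)->N->(2,1) | ant1:(0,3)->S->(1,3)
  grid max=1 at (1,0)
Step 3: ant0:(2,1)->N->(1,1) | ant1:(1,3)->N->(0,3)
  grid max=1 at (0,3)
Step 4: ant0:(1,1)->N->(0,1) | ant1:(0,3)->S->(1,3)
  grid max=1 at (0,1)
Step 5: ant0:(0,1)->E->(0,2) | ant1:(1,3)->N->(0,3)
  grid max=1 at (0,2)
Step 6: ant0:(0,2)->E->(0,3) | ant1:(0,3)->W->(0,2)
  grid max=2 at (0,2)
Final grid:
  0 0 2 2
  0 0 0 0
  0 0 0 0
  0 0 0 0
  0 0 0 0
Max pheromone 2 at (0,2)

Answer: (0,2)=2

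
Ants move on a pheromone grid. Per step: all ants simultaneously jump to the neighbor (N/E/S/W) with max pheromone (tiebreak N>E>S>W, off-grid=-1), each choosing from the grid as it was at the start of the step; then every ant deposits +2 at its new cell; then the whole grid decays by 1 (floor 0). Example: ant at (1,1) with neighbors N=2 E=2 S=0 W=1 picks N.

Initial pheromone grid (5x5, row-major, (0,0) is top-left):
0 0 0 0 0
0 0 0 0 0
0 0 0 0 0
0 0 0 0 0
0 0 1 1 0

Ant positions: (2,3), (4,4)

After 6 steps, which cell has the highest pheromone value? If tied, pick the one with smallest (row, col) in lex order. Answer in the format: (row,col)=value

Answer: (1,4)=1

Derivation:
Step 1: ant0:(2,3)->N->(1,3) | ant1:(4,4)->W->(4,3)
  grid max=2 at (4,3)
Step 2: ant0:(1,3)->N->(0,3) | ant1:(4,3)->N->(3,3)
  grid max=1 at (0,3)
Step 3: ant0:(0,3)->E->(0,4) | ant1:(3,3)->S->(4,3)
  grid max=2 at (4,3)
Step 4: ant0:(0,4)->S->(1,4) | ant1:(4,3)->N->(3,3)
  grid max=1 at (1,4)
Step 5: ant0:(1,4)->N->(0,4) | ant1:(3,3)->S->(4,3)
  grid max=2 at (4,3)
Step 6: ant0:(0,4)->S->(1,4) | ant1:(4,3)->N->(3,3)
  grid max=1 at (1,4)
Final grid:
  0 0 0 0 0
  0 0 0 0 1
  0 0 0 0 0
  0 0 0 1 0
  0 0 0 1 0
Max pheromone 1 at (1,4)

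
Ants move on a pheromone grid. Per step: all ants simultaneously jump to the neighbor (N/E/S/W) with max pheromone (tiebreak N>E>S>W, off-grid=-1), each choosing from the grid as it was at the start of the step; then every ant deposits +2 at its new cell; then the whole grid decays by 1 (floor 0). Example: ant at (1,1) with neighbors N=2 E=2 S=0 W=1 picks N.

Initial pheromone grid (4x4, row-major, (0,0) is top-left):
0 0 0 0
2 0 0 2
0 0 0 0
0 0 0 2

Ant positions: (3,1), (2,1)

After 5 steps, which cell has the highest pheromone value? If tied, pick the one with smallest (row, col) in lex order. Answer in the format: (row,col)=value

Step 1: ant0:(3,1)->N->(2,1) | ant1:(2,1)->N->(1,1)
  grid max=1 at (1,0)
Step 2: ant0:(2,1)->N->(1,1) | ant1:(1,1)->S->(2,1)
  grid max=2 at (1,1)
Step 3: ant0:(1,1)->S->(2,1) | ant1:(2,1)->N->(1,1)
  grid max=3 at (1,1)
Step 4: ant0:(2,1)->N->(1,1) | ant1:(1,1)->S->(2,1)
  grid max=4 at (1,1)
Step 5: ant0:(1,1)->S->(2,1) | ant1:(2,1)->N->(1,1)
  grid max=5 at (1,1)
Final grid:
  0 0 0 0
  0 5 0 0
  0 5 0 0
  0 0 0 0
Max pheromone 5 at (1,1)

Answer: (1,1)=5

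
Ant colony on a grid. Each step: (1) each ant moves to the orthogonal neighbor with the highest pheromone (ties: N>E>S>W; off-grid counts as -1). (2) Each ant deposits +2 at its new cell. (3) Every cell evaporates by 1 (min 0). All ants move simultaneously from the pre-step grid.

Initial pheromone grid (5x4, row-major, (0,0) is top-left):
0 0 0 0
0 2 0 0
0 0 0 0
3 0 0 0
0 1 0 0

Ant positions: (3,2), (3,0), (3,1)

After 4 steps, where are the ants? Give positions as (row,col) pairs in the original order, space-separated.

Step 1: ant0:(3,2)->N->(2,2) | ant1:(3,0)->N->(2,0) | ant2:(3,1)->W->(3,0)
  grid max=4 at (3,0)
Step 2: ant0:(2,2)->N->(1,2) | ant1:(2,0)->S->(3,0) | ant2:(3,0)->N->(2,0)
  grid max=5 at (3,0)
Step 3: ant0:(1,2)->N->(0,2) | ant1:(3,0)->N->(2,0) | ant2:(2,0)->S->(3,0)
  grid max=6 at (3,0)
Step 4: ant0:(0,2)->E->(0,3) | ant1:(2,0)->S->(3,0) | ant2:(3,0)->N->(2,0)
  grid max=7 at (3,0)

(0,3) (3,0) (2,0)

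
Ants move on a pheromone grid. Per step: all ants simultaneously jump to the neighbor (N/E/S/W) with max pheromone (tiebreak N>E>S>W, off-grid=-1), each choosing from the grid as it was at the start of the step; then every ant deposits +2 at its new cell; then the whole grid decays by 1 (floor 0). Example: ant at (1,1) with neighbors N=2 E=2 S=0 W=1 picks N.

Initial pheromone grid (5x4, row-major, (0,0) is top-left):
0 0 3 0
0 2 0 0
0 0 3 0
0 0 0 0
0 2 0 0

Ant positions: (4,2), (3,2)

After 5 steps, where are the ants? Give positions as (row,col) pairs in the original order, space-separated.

Step 1: ant0:(4,2)->W->(4,1) | ant1:(3,2)->N->(2,2)
  grid max=4 at (2,2)
Step 2: ant0:(4,1)->N->(3,1) | ant1:(2,2)->N->(1,2)
  grid max=3 at (2,2)
Step 3: ant0:(3,1)->S->(4,1) | ant1:(1,2)->S->(2,2)
  grid max=4 at (2,2)
Step 4: ant0:(4,1)->N->(3,1) | ant1:(2,2)->N->(1,2)
  grid max=3 at (2,2)
Step 5: ant0:(3,1)->S->(4,1) | ant1:(1,2)->S->(2,2)
  grid max=4 at (2,2)

(4,1) (2,2)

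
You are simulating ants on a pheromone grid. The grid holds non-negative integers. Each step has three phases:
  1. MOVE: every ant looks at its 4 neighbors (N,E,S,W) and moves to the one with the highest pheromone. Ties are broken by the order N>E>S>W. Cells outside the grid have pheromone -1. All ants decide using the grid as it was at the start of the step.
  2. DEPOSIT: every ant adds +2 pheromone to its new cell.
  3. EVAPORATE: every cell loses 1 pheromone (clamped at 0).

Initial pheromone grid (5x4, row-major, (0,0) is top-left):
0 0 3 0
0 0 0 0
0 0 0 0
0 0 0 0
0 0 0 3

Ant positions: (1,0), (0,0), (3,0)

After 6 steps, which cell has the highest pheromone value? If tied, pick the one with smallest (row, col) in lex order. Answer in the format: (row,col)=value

Answer: (0,1)=10

Derivation:
Step 1: ant0:(1,0)->N->(0,0) | ant1:(0,0)->E->(0,1) | ant2:(3,0)->N->(2,0)
  grid max=2 at (0,2)
Step 2: ant0:(0,0)->E->(0,1) | ant1:(0,1)->E->(0,2) | ant2:(2,0)->N->(1,0)
  grid max=3 at (0,2)
Step 3: ant0:(0,1)->E->(0,2) | ant1:(0,2)->W->(0,1) | ant2:(1,0)->N->(0,0)
  grid max=4 at (0,2)
Step 4: ant0:(0,2)->W->(0,1) | ant1:(0,1)->E->(0,2) | ant2:(0,0)->E->(0,1)
  grid max=6 at (0,1)
Step 5: ant0:(0,1)->E->(0,2) | ant1:(0,2)->W->(0,1) | ant2:(0,1)->E->(0,2)
  grid max=8 at (0,2)
Step 6: ant0:(0,2)->W->(0,1) | ant1:(0,1)->E->(0,2) | ant2:(0,2)->W->(0,1)
  grid max=10 at (0,1)
Final grid:
  0 10 9 0
  0 0 0 0
  0 0 0 0
  0 0 0 0
  0 0 0 0
Max pheromone 10 at (0,1)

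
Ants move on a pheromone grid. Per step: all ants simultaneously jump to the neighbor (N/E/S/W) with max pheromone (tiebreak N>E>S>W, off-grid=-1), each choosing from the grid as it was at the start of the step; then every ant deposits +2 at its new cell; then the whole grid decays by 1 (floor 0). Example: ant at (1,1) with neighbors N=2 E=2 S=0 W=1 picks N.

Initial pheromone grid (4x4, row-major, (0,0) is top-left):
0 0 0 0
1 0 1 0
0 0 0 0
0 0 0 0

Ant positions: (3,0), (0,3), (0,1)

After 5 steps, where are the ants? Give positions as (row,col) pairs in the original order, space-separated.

Step 1: ant0:(3,0)->N->(2,0) | ant1:(0,3)->S->(1,3) | ant2:(0,1)->E->(0,2)
  grid max=1 at (0,2)
Step 2: ant0:(2,0)->N->(1,0) | ant1:(1,3)->N->(0,3) | ant2:(0,2)->E->(0,3)
  grid max=3 at (0,3)
Step 3: ant0:(1,0)->N->(0,0) | ant1:(0,3)->S->(1,3) | ant2:(0,3)->S->(1,3)
  grid max=3 at (1,3)
Step 4: ant0:(0,0)->E->(0,1) | ant1:(1,3)->N->(0,3) | ant2:(1,3)->N->(0,3)
  grid max=5 at (0,3)
Step 5: ant0:(0,1)->E->(0,2) | ant1:(0,3)->S->(1,3) | ant2:(0,3)->S->(1,3)
  grid max=5 at (1,3)

(0,2) (1,3) (1,3)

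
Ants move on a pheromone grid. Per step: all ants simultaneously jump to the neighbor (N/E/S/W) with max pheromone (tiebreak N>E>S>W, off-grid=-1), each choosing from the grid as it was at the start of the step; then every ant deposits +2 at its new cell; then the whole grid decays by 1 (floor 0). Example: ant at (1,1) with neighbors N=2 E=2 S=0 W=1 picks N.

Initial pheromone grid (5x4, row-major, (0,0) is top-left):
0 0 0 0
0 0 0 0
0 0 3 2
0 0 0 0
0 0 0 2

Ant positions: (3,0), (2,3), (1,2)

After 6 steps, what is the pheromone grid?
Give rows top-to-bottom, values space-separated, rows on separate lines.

After step 1: ants at (2,0),(2,2),(2,2)
  0 0 0 0
  0 0 0 0
  1 0 6 1
  0 0 0 0
  0 0 0 1
After step 2: ants at (1,0),(2,3),(2,3)
  0 0 0 0
  1 0 0 0
  0 0 5 4
  0 0 0 0
  0 0 0 0
After step 3: ants at (0,0),(2,2),(2,2)
  1 0 0 0
  0 0 0 0
  0 0 8 3
  0 0 0 0
  0 0 0 0
After step 4: ants at (0,1),(2,3),(2,3)
  0 1 0 0
  0 0 0 0
  0 0 7 6
  0 0 0 0
  0 0 0 0
After step 5: ants at (0,2),(2,2),(2,2)
  0 0 1 0
  0 0 0 0
  0 0 10 5
  0 0 0 0
  0 0 0 0
After step 6: ants at (0,3),(2,3),(2,3)
  0 0 0 1
  0 0 0 0
  0 0 9 8
  0 0 0 0
  0 0 0 0

0 0 0 1
0 0 0 0
0 0 9 8
0 0 0 0
0 0 0 0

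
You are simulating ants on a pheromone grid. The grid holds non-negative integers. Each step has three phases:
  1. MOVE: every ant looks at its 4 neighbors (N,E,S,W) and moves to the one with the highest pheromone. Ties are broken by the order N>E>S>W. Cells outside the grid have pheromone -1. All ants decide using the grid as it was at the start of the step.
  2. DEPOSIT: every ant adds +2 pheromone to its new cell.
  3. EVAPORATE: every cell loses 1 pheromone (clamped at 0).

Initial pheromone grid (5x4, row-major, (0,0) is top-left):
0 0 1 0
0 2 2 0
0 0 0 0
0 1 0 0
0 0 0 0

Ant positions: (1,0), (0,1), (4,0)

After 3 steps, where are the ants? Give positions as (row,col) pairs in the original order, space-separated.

Step 1: ant0:(1,0)->E->(1,1) | ant1:(0,1)->S->(1,1) | ant2:(4,0)->N->(3,0)
  grid max=5 at (1,1)
Step 2: ant0:(1,1)->E->(1,2) | ant1:(1,1)->E->(1,2) | ant2:(3,0)->N->(2,0)
  grid max=4 at (1,1)
Step 3: ant0:(1,2)->W->(1,1) | ant1:(1,2)->W->(1,1) | ant2:(2,0)->N->(1,0)
  grid max=7 at (1,1)

(1,1) (1,1) (1,0)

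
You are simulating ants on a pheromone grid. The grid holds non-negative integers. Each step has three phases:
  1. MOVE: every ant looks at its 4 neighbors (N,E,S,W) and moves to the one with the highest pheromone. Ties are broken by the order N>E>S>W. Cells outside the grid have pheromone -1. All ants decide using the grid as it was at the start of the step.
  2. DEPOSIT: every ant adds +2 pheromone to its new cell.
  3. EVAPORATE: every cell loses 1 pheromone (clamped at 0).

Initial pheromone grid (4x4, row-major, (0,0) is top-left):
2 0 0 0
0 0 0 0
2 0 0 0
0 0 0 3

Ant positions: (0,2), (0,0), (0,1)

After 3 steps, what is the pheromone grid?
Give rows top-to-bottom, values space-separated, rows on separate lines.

After step 1: ants at (0,3),(0,1),(0,0)
  3 1 0 1
  0 0 0 0
  1 0 0 0
  0 0 0 2
After step 2: ants at (1,3),(0,0),(0,1)
  4 2 0 0
  0 0 0 1
  0 0 0 0
  0 0 0 1
After step 3: ants at (0,3),(0,1),(0,0)
  5 3 0 1
  0 0 0 0
  0 0 0 0
  0 0 0 0

5 3 0 1
0 0 0 0
0 0 0 0
0 0 0 0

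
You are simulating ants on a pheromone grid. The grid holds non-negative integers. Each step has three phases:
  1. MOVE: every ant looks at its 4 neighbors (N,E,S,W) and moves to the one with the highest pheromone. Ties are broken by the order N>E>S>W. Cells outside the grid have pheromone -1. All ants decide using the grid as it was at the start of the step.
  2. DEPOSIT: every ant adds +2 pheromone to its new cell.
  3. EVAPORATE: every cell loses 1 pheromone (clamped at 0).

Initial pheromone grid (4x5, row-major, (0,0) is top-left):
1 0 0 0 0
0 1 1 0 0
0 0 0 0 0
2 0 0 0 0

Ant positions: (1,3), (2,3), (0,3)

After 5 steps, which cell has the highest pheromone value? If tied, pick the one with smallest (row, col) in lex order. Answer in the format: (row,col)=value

Answer: (1,3)=9

Derivation:
Step 1: ant0:(1,3)->W->(1,2) | ant1:(2,3)->N->(1,3) | ant2:(0,3)->E->(0,4)
  grid max=2 at (1,2)
Step 2: ant0:(1,2)->E->(1,3) | ant1:(1,3)->W->(1,2) | ant2:(0,4)->S->(1,4)
  grid max=3 at (1,2)
Step 3: ant0:(1,3)->W->(1,2) | ant1:(1,2)->E->(1,3) | ant2:(1,4)->W->(1,3)
  grid max=5 at (1,3)
Step 4: ant0:(1,2)->E->(1,3) | ant1:(1,3)->W->(1,2) | ant2:(1,3)->W->(1,2)
  grid max=7 at (1,2)
Step 5: ant0:(1,3)->W->(1,2) | ant1:(1,2)->E->(1,3) | ant2:(1,2)->E->(1,3)
  grid max=9 at (1,3)
Final grid:
  0 0 0 0 0
  0 0 8 9 0
  0 0 0 0 0
  0 0 0 0 0
Max pheromone 9 at (1,3)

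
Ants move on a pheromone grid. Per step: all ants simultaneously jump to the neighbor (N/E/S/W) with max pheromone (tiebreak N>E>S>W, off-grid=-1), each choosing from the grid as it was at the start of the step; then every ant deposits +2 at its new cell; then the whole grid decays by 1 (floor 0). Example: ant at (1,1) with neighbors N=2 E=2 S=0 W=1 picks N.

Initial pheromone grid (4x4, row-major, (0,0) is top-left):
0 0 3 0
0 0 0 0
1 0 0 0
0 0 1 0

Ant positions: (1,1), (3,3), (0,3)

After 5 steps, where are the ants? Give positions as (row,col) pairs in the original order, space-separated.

Step 1: ant0:(1,1)->N->(0,1) | ant1:(3,3)->W->(3,2) | ant2:(0,3)->W->(0,2)
  grid max=4 at (0,2)
Step 2: ant0:(0,1)->E->(0,2) | ant1:(3,2)->N->(2,2) | ant2:(0,2)->W->(0,1)
  grid max=5 at (0,2)
Step 3: ant0:(0,2)->W->(0,1) | ant1:(2,2)->S->(3,2) | ant2:(0,1)->E->(0,2)
  grid max=6 at (0,2)
Step 4: ant0:(0,1)->E->(0,2) | ant1:(3,2)->N->(2,2) | ant2:(0,2)->W->(0,1)
  grid max=7 at (0,2)
Step 5: ant0:(0,2)->W->(0,1) | ant1:(2,2)->S->(3,2) | ant2:(0,1)->E->(0,2)
  grid max=8 at (0,2)

(0,1) (3,2) (0,2)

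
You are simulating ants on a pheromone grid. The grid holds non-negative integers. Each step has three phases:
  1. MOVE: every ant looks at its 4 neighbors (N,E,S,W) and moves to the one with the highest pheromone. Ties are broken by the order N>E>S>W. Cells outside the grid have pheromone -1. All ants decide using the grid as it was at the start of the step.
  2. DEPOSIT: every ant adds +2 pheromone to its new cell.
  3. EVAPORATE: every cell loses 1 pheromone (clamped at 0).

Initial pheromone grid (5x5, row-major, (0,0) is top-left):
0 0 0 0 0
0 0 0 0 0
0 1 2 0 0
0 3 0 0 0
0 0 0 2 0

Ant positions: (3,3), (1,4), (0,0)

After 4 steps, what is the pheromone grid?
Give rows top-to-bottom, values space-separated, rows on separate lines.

After step 1: ants at (4,3),(0,4),(0,1)
  0 1 0 0 1
  0 0 0 0 0
  0 0 1 0 0
  0 2 0 0 0
  0 0 0 3 0
After step 2: ants at (3,3),(1,4),(0,2)
  0 0 1 0 0
  0 0 0 0 1
  0 0 0 0 0
  0 1 0 1 0
  0 0 0 2 0
After step 3: ants at (4,3),(0,4),(0,3)
  0 0 0 1 1
  0 0 0 0 0
  0 0 0 0 0
  0 0 0 0 0
  0 0 0 3 0
After step 4: ants at (3,3),(0,3),(0,4)
  0 0 0 2 2
  0 0 0 0 0
  0 0 0 0 0
  0 0 0 1 0
  0 0 0 2 0

0 0 0 2 2
0 0 0 0 0
0 0 0 0 0
0 0 0 1 0
0 0 0 2 0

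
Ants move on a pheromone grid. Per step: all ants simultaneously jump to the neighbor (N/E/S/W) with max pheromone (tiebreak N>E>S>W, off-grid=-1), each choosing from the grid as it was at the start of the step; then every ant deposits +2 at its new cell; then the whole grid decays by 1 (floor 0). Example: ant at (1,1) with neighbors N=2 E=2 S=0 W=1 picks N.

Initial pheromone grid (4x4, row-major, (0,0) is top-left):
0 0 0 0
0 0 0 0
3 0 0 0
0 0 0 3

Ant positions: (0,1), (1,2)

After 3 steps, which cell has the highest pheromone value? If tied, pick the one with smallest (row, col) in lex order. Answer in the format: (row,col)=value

Step 1: ant0:(0,1)->E->(0,2) | ant1:(1,2)->N->(0,2)
  grid max=3 at (0,2)
Step 2: ant0:(0,2)->E->(0,3) | ant1:(0,2)->E->(0,3)
  grid max=3 at (0,3)
Step 3: ant0:(0,3)->W->(0,2) | ant1:(0,3)->W->(0,2)
  grid max=5 at (0,2)
Final grid:
  0 0 5 2
  0 0 0 0
  0 0 0 0
  0 0 0 0
Max pheromone 5 at (0,2)

Answer: (0,2)=5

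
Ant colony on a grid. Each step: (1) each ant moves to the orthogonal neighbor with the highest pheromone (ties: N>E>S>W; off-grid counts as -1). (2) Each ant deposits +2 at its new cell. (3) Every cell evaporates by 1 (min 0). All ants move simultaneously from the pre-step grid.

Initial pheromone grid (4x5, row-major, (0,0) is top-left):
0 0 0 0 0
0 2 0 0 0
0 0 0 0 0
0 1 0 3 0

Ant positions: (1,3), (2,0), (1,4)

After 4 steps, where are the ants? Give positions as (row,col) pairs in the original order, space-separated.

Step 1: ant0:(1,3)->N->(0,3) | ant1:(2,0)->N->(1,0) | ant2:(1,4)->N->(0,4)
  grid max=2 at (3,3)
Step 2: ant0:(0,3)->E->(0,4) | ant1:(1,0)->E->(1,1) | ant2:(0,4)->W->(0,3)
  grid max=2 at (0,3)
Step 3: ant0:(0,4)->W->(0,3) | ant1:(1,1)->N->(0,1) | ant2:(0,3)->E->(0,4)
  grid max=3 at (0,3)
Step 4: ant0:(0,3)->E->(0,4) | ant1:(0,1)->S->(1,1) | ant2:(0,4)->W->(0,3)
  grid max=4 at (0,3)

(0,4) (1,1) (0,3)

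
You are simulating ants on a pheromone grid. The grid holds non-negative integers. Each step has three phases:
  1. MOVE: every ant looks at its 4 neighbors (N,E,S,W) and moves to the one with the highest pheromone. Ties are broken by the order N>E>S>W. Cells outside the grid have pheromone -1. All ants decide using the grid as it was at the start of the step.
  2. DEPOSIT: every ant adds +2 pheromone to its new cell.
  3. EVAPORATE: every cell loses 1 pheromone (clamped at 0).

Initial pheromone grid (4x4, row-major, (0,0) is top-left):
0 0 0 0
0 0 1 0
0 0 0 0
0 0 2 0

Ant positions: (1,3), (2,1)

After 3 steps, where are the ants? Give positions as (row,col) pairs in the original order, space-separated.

Step 1: ant0:(1,3)->W->(1,2) | ant1:(2,1)->N->(1,1)
  grid max=2 at (1,2)
Step 2: ant0:(1,2)->W->(1,1) | ant1:(1,1)->E->(1,2)
  grid max=3 at (1,2)
Step 3: ant0:(1,1)->E->(1,2) | ant1:(1,2)->W->(1,1)
  grid max=4 at (1,2)

(1,2) (1,1)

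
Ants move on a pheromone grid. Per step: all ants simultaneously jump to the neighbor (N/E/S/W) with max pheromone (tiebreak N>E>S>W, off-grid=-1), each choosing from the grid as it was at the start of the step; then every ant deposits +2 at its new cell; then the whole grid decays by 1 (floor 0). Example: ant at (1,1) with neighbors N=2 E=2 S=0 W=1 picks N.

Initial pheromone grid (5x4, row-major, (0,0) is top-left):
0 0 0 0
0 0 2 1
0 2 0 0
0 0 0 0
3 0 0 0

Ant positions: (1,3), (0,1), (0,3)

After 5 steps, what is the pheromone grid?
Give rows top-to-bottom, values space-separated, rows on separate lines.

After step 1: ants at (1,2),(0,2),(1,3)
  0 0 1 0
  0 0 3 2
  0 1 0 0
  0 0 0 0
  2 0 0 0
After step 2: ants at (1,3),(1,2),(1,2)
  0 0 0 0
  0 0 6 3
  0 0 0 0
  0 0 0 0
  1 0 0 0
After step 3: ants at (1,2),(1,3),(1,3)
  0 0 0 0
  0 0 7 6
  0 0 0 0
  0 0 0 0
  0 0 0 0
After step 4: ants at (1,3),(1,2),(1,2)
  0 0 0 0
  0 0 10 7
  0 0 0 0
  0 0 0 0
  0 0 0 0
After step 5: ants at (1,2),(1,3),(1,3)
  0 0 0 0
  0 0 11 10
  0 0 0 0
  0 0 0 0
  0 0 0 0

0 0 0 0
0 0 11 10
0 0 0 0
0 0 0 0
0 0 0 0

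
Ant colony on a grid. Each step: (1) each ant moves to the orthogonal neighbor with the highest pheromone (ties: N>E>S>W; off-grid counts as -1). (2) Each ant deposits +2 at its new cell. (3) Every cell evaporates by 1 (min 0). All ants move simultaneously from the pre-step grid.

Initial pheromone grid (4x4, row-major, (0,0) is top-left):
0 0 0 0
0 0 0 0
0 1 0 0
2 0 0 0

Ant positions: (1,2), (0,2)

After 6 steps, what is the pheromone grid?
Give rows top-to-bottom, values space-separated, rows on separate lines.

After step 1: ants at (0,2),(0,3)
  0 0 1 1
  0 0 0 0
  0 0 0 0
  1 0 0 0
After step 2: ants at (0,3),(0,2)
  0 0 2 2
  0 0 0 0
  0 0 0 0
  0 0 0 0
After step 3: ants at (0,2),(0,3)
  0 0 3 3
  0 0 0 0
  0 0 0 0
  0 0 0 0
After step 4: ants at (0,3),(0,2)
  0 0 4 4
  0 0 0 0
  0 0 0 0
  0 0 0 0
After step 5: ants at (0,2),(0,3)
  0 0 5 5
  0 0 0 0
  0 0 0 0
  0 0 0 0
After step 6: ants at (0,3),(0,2)
  0 0 6 6
  0 0 0 0
  0 0 0 0
  0 0 0 0

0 0 6 6
0 0 0 0
0 0 0 0
0 0 0 0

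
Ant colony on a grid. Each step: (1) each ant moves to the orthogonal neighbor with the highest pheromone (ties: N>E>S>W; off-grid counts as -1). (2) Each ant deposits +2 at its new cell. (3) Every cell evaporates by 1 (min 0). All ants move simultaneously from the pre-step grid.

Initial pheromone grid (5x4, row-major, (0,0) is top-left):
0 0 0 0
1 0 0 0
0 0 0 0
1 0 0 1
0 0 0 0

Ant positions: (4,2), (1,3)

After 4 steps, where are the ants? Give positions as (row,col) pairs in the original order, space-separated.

Step 1: ant0:(4,2)->N->(3,2) | ant1:(1,3)->N->(0,3)
  grid max=1 at (0,3)
Step 2: ant0:(3,2)->N->(2,2) | ant1:(0,3)->S->(1,3)
  grid max=1 at (1,3)
Step 3: ant0:(2,2)->N->(1,2) | ant1:(1,3)->N->(0,3)
  grid max=1 at (0,3)
Step 4: ant0:(1,2)->N->(0,2) | ant1:(0,3)->S->(1,3)
  grid max=1 at (0,2)

(0,2) (1,3)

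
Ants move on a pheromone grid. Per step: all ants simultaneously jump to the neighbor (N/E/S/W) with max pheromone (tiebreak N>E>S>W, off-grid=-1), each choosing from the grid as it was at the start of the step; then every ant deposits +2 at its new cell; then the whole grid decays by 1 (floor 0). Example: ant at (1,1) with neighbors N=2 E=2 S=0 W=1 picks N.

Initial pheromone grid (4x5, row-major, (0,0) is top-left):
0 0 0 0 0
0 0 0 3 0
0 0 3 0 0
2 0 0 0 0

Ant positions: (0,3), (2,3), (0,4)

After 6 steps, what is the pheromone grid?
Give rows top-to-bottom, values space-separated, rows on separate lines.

After step 1: ants at (1,3),(1,3),(1,4)
  0 0 0 0 0
  0 0 0 6 1
  0 0 2 0 0
  1 0 0 0 0
After step 2: ants at (1,4),(1,4),(1,3)
  0 0 0 0 0
  0 0 0 7 4
  0 0 1 0 0
  0 0 0 0 0
After step 3: ants at (1,3),(1,3),(1,4)
  0 0 0 0 0
  0 0 0 10 5
  0 0 0 0 0
  0 0 0 0 0
After step 4: ants at (1,4),(1,4),(1,3)
  0 0 0 0 0
  0 0 0 11 8
  0 0 0 0 0
  0 0 0 0 0
After step 5: ants at (1,3),(1,3),(1,4)
  0 0 0 0 0
  0 0 0 14 9
  0 0 0 0 0
  0 0 0 0 0
After step 6: ants at (1,4),(1,4),(1,3)
  0 0 0 0 0
  0 0 0 15 12
  0 0 0 0 0
  0 0 0 0 0

0 0 0 0 0
0 0 0 15 12
0 0 0 0 0
0 0 0 0 0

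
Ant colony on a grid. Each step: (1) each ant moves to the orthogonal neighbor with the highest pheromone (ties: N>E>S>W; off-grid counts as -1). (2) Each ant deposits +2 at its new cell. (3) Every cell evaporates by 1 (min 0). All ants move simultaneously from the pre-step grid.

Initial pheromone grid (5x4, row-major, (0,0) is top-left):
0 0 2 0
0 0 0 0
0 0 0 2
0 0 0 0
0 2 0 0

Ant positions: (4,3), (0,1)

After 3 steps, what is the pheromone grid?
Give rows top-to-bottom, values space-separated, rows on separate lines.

After step 1: ants at (3,3),(0,2)
  0 0 3 0
  0 0 0 0
  0 0 0 1
  0 0 0 1
  0 1 0 0
After step 2: ants at (2,3),(0,3)
  0 0 2 1
  0 0 0 0
  0 0 0 2
  0 0 0 0
  0 0 0 0
After step 3: ants at (1,3),(0,2)
  0 0 3 0
  0 0 0 1
  0 0 0 1
  0 0 0 0
  0 0 0 0

0 0 3 0
0 0 0 1
0 0 0 1
0 0 0 0
0 0 0 0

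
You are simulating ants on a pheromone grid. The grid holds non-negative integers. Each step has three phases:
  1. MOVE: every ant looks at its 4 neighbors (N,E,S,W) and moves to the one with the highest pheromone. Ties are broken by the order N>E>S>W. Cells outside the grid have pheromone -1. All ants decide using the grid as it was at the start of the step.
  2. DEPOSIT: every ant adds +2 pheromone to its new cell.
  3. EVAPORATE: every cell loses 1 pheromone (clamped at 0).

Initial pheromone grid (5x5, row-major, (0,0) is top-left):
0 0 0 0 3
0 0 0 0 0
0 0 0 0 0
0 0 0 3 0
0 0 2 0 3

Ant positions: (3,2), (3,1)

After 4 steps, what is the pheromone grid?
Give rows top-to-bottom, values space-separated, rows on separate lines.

After step 1: ants at (3,3),(2,1)
  0 0 0 0 2
  0 0 0 0 0
  0 1 0 0 0
  0 0 0 4 0
  0 0 1 0 2
After step 2: ants at (2,3),(1,1)
  0 0 0 0 1
  0 1 0 0 0
  0 0 0 1 0
  0 0 0 3 0
  0 0 0 0 1
After step 3: ants at (3,3),(0,1)
  0 1 0 0 0
  0 0 0 0 0
  0 0 0 0 0
  0 0 0 4 0
  0 0 0 0 0
After step 4: ants at (2,3),(0,2)
  0 0 1 0 0
  0 0 0 0 0
  0 0 0 1 0
  0 0 0 3 0
  0 0 0 0 0

0 0 1 0 0
0 0 0 0 0
0 0 0 1 0
0 0 0 3 0
0 0 0 0 0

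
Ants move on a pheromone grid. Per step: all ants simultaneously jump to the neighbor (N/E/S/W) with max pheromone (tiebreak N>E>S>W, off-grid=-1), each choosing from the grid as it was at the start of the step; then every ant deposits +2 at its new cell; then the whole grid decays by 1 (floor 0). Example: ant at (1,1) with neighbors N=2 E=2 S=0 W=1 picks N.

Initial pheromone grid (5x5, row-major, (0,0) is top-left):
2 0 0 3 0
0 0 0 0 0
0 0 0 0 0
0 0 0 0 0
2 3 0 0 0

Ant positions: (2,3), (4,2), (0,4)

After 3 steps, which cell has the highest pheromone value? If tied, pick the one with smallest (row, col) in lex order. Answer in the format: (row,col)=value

Answer: (0,3)=6

Derivation:
Step 1: ant0:(2,3)->N->(1,3) | ant1:(4,2)->W->(4,1) | ant2:(0,4)->W->(0,3)
  grid max=4 at (0,3)
Step 2: ant0:(1,3)->N->(0,3) | ant1:(4,1)->W->(4,0) | ant2:(0,3)->S->(1,3)
  grid max=5 at (0,3)
Step 3: ant0:(0,3)->S->(1,3) | ant1:(4,0)->E->(4,1) | ant2:(1,3)->N->(0,3)
  grid max=6 at (0,3)
Final grid:
  0 0 0 6 0
  0 0 0 3 0
  0 0 0 0 0
  0 0 0 0 0
  1 4 0 0 0
Max pheromone 6 at (0,3)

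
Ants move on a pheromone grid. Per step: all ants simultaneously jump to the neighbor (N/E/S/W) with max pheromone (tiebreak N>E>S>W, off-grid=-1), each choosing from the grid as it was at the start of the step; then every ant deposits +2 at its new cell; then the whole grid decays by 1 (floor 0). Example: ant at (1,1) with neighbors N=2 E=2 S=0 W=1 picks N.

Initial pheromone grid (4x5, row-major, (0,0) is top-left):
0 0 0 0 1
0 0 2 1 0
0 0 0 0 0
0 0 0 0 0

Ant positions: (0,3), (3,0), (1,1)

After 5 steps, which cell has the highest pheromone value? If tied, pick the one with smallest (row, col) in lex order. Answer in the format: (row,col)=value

Answer: (1,2)=3

Derivation:
Step 1: ant0:(0,3)->E->(0,4) | ant1:(3,0)->N->(2,0) | ant2:(1,1)->E->(1,2)
  grid max=3 at (1,2)
Step 2: ant0:(0,4)->S->(1,4) | ant1:(2,0)->N->(1,0) | ant2:(1,2)->N->(0,2)
  grid max=2 at (1,2)
Step 3: ant0:(1,4)->N->(0,4) | ant1:(1,0)->N->(0,0) | ant2:(0,2)->S->(1,2)
  grid max=3 at (1,2)
Step 4: ant0:(0,4)->S->(1,4) | ant1:(0,0)->E->(0,1) | ant2:(1,2)->N->(0,2)
  grid max=2 at (1,2)
Step 5: ant0:(1,4)->N->(0,4) | ant1:(0,1)->E->(0,2) | ant2:(0,2)->S->(1,2)
  grid max=3 at (1,2)
Final grid:
  0 0 2 0 2
  0 0 3 0 0
  0 0 0 0 0
  0 0 0 0 0
Max pheromone 3 at (1,2)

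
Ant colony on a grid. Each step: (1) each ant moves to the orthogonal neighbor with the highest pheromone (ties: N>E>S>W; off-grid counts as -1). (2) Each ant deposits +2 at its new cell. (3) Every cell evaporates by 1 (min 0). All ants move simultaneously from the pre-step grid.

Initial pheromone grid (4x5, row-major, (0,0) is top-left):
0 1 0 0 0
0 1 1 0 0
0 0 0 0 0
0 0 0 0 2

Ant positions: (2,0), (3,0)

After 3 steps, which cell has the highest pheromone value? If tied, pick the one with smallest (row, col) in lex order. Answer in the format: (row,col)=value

Step 1: ant0:(2,0)->N->(1,0) | ant1:(3,0)->N->(2,0)
  grid max=1 at (1,0)
Step 2: ant0:(1,0)->S->(2,0) | ant1:(2,0)->N->(1,0)
  grid max=2 at (1,0)
Step 3: ant0:(2,0)->N->(1,0) | ant1:(1,0)->S->(2,0)
  grid max=3 at (1,0)
Final grid:
  0 0 0 0 0
  3 0 0 0 0
  3 0 0 0 0
  0 0 0 0 0
Max pheromone 3 at (1,0)

Answer: (1,0)=3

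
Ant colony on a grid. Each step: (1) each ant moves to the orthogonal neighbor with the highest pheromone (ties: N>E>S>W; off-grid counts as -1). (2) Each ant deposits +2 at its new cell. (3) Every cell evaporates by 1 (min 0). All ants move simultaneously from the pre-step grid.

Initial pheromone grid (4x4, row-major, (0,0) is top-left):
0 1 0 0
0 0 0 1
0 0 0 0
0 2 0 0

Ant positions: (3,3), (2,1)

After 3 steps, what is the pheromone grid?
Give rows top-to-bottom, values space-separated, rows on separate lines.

After step 1: ants at (2,3),(3,1)
  0 0 0 0
  0 0 0 0
  0 0 0 1
  0 3 0 0
After step 2: ants at (1,3),(2,1)
  0 0 0 0
  0 0 0 1
  0 1 0 0
  0 2 0 0
After step 3: ants at (0,3),(3,1)
  0 0 0 1
  0 0 0 0
  0 0 0 0
  0 3 0 0

0 0 0 1
0 0 0 0
0 0 0 0
0 3 0 0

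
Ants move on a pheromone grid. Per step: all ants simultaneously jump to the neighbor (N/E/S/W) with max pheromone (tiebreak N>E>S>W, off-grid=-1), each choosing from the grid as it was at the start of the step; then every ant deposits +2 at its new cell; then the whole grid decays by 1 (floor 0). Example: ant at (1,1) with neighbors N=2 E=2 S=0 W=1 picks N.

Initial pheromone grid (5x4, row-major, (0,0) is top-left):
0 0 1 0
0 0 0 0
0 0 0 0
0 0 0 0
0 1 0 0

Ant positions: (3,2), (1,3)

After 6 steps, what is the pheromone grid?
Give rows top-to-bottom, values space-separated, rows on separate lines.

After step 1: ants at (2,2),(0,3)
  0 0 0 1
  0 0 0 0
  0 0 1 0
  0 0 0 0
  0 0 0 0
After step 2: ants at (1,2),(1,3)
  0 0 0 0
  0 0 1 1
  0 0 0 0
  0 0 0 0
  0 0 0 0
After step 3: ants at (1,3),(1,2)
  0 0 0 0
  0 0 2 2
  0 0 0 0
  0 0 0 0
  0 0 0 0
After step 4: ants at (1,2),(1,3)
  0 0 0 0
  0 0 3 3
  0 0 0 0
  0 0 0 0
  0 0 0 0
After step 5: ants at (1,3),(1,2)
  0 0 0 0
  0 0 4 4
  0 0 0 0
  0 0 0 0
  0 0 0 0
After step 6: ants at (1,2),(1,3)
  0 0 0 0
  0 0 5 5
  0 0 0 0
  0 0 0 0
  0 0 0 0

0 0 0 0
0 0 5 5
0 0 0 0
0 0 0 0
0 0 0 0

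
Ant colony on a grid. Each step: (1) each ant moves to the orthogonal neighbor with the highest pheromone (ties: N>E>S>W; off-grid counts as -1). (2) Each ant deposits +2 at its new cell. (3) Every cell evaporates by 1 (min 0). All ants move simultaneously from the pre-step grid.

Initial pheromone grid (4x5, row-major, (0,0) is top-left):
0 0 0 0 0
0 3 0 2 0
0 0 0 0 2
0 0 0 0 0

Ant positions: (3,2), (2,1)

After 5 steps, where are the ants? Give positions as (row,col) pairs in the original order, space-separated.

Step 1: ant0:(3,2)->N->(2,2) | ant1:(2,1)->N->(1,1)
  grid max=4 at (1,1)
Step 2: ant0:(2,2)->N->(1,2) | ant1:(1,1)->N->(0,1)
  grid max=3 at (1,1)
Step 3: ant0:(1,2)->W->(1,1) | ant1:(0,1)->S->(1,1)
  grid max=6 at (1,1)
Step 4: ant0:(1,1)->N->(0,1) | ant1:(1,1)->N->(0,1)
  grid max=5 at (1,1)
Step 5: ant0:(0,1)->S->(1,1) | ant1:(0,1)->S->(1,1)
  grid max=8 at (1,1)

(1,1) (1,1)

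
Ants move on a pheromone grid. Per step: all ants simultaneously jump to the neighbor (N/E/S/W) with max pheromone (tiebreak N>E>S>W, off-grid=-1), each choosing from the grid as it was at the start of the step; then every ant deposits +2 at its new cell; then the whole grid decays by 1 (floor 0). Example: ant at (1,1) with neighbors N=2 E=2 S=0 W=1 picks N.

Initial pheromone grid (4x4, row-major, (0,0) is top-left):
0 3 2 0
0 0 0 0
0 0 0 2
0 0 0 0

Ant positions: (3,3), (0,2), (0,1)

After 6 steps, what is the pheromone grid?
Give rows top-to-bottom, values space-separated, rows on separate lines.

After step 1: ants at (2,3),(0,1),(0,2)
  0 4 3 0
  0 0 0 0
  0 0 0 3
  0 0 0 0
After step 2: ants at (1,3),(0,2),(0,1)
  0 5 4 0
  0 0 0 1
  0 0 0 2
  0 0 0 0
After step 3: ants at (2,3),(0,1),(0,2)
  0 6 5 0
  0 0 0 0
  0 0 0 3
  0 0 0 0
After step 4: ants at (1,3),(0,2),(0,1)
  0 7 6 0
  0 0 0 1
  0 0 0 2
  0 0 0 0
After step 5: ants at (2,3),(0,1),(0,2)
  0 8 7 0
  0 0 0 0
  0 0 0 3
  0 0 0 0
After step 6: ants at (1,3),(0,2),(0,1)
  0 9 8 0
  0 0 0 1
  0 0 0 2
  0 0 0 0

0 9 8 0
0 0 0 1
0 0 0 2
0 0 0 0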